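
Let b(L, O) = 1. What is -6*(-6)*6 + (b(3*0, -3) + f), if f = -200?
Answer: 17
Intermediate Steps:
-6*(-6)*6 + (b(3*0, -3) + f) = -6*(-6)*6 + (1 - 200) = 36*6 - 199 = 216 - 199 = 17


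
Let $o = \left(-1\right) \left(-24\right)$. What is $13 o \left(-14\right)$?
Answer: $-4368$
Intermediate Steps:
$o = 24$
$13 o \left(-14\right) = 13 \cdot 24 \left(-14\right) = 312 \left(-14\right) = -4368$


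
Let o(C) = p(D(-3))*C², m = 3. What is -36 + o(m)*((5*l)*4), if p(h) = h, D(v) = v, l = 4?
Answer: -2196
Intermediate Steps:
o(C) = -3*C²
-36 + o(m)*((5*l)*4) = -36 + (-3*3²)*((5*4)*4) = -36 + (-3*9)*(20*4) = -36 - 27*80 = -36 - 2160 = -2196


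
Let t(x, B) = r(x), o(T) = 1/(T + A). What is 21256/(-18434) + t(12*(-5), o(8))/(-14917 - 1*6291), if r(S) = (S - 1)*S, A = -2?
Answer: -64783211/48868534 ≈ -1.3257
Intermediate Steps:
r(S) = S*(-1 + S) (r(S) = (-1 + S)*S = S*(-1 + S))
o(T) = 1/(-2 + T) (o(T) = 1/(T - 2) = 1/(-2 + T))
t(x, B) = x*(-1 + x)
21256/(-18434) + t(12*(-5), o(8))/(-14917 - 1*6291) = 21256/(-18434) + ((12*(-5))*(-1 + 12*(-5)))/(-14917 - 1*6291) = 21256*(-1/18434) + (-60*(-1 - 60))/(-14917 - 6291) = -10628/9217 - 60*(-61)/(-21208) = -10628/9217 + 3660*(-1/21208) = -10628/9217 - 915/5302 = -64783211/48868534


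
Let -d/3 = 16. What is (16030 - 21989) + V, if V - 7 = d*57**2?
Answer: -161904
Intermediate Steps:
d = -48 (d = -3*16 = -48)
V = -155945 (V = 7 - 48*57**2 = 7 - 48*3249 = 7 - 155952 = -155945)
(16030 - 21989) + V = (16030 - 21989) - 155945 = -5959 - 155945 = -161904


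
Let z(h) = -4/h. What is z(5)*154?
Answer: -616/5 ≈ -123.20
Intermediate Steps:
z(5)*154 = -4/5*154 = -4*⅕*154 = -⅘*154 = -616/5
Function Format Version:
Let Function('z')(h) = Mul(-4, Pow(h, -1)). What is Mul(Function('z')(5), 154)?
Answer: Rational(-616, 5) ≈ -123.20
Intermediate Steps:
Mul(Function('z')(5), 154) = Mul(Mul(-4, Pow(5, -1)), 154) = Mul(Mul(-4, Rational(1, 5)), 154) = Mul(Rational(-4, 5), 154) = Rational(-616, 5)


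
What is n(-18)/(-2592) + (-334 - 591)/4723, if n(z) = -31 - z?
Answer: -2336201/12242016 ≈ -0.19083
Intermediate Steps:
n(-18)/(-2592) + (-334 - 591)/4723 = (-31 - 1*(-18))/(-2592) + (-334 - 591)/4723 = (-31 + 18)*(-1/2592) - 925*1/4723 = -13*(-1/2592) - 925/4723 = 13/2592 - 925/4723 = -2336201/12242016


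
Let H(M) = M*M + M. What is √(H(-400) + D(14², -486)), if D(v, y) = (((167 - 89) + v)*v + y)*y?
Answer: 2*I*√6426087 ≈ 5069.9*I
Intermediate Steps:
H(M) = M + M² (H(M) = M² + M = M + M²)
D(v, y) = y*(y + v*(78 + v)) (D(v, y) = ((78 + v)*v + y)*y = (v*(78 + v) + y)*y = (y + v*(78 + v))*y = y*(y + v*(78 + v)))
√(H(-400) + D(14², -486)) = √(-400*(1 - 400) - 486*(-486 + (14²)² + 78*14²)) = √(-400*(-399) - 486*(-486 + 196² + 78*196)) = √(159600 - 486*(-486 + 38416 + 15288)) = √(159600 - 486*53218) = √(159600 - 25863948) = √(-25704348) = 2*I*√6426087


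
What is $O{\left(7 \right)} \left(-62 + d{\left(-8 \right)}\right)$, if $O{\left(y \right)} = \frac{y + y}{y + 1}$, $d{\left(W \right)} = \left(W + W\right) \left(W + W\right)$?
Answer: $\frac{679}{2} \approx 339.5$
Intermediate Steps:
$d{\left(W \right)} = 4 W^{2}$ ($d{\left(W \right)} = 2 W 2 W = 4 W^{2}$)
$O{\left(y \right)} = \frac{2 y}{1 + y}$
$O{\left(7 \right)} \left(-62 + d{\left(-8 \right)}\right) = 2 \cdot 7 \frac{1}{1 + 7} \left(-62 + 4 \left(-8\right)^{2}\right) = 2 \cdot 7 \cdot \frac{1}{8} \left(-62 + 4 \cdot 64\right) = 2 \cdot 7 \cdot \frac{1}{8} \left(-62 + 256\right) = \frac{7}{4} \cdot 194 = \frac{679}{2}$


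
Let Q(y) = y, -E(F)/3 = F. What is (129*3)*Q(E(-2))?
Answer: 2322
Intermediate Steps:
E(F) = -3*F
(129*3)*Q(E(-2)) = (129*3)*(-3*(-2)) = 387*6 = 2322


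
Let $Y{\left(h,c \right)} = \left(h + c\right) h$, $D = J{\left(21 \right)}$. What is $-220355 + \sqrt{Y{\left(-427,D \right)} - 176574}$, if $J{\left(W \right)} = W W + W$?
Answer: $-220355 + i \sqrt{191519} \approx -2.2036 \cdot 10^{5} + 437.63 i$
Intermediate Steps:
$J{\left(W \right)} = W + W^{2}$ ($J{\left(W \right)} = W^{2} + W = W + W^{2}$)
$D = 462$ ($D = 21 \left(1 + 21\right) = 21 \cdot 22 = 462$)
$Y{\left(h,c \right)} = h \left(c + h\right)$ ($Y{\left(h,c \right)} = \left(c + h\right) h = h \left(c + h\right)$)
$-220355 + \sqrt{Y{\left(-427,D \right)} - 176574} = -220355 + \sqrt{- 427 \left(462 - 427\right) - 176574} = -220355 + \sqrt{\left(-427\right) 35 - 176574} = -220355 + \sqrt{-14945 - 176574} = -220355 + \sqrt{-191519} = -220355 + i \sqrt{191519}$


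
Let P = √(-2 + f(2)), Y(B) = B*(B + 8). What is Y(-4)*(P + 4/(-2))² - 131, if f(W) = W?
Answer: -195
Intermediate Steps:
Y(B) = B*(8 + B)
P = 0 (P = √(-2 + 2) = √0 = 0)
Y(-4)*(P + 4/(-2))² - 131 = (-4*(8 - 4))*(0 + 4/(-2))² - 131 = (-4*4)*(0 + 4*(-½))² - 131 = -16*(0 - 2)² - 131 = -16*(-2)² - 131 = -16*4 - 131 = -64 - 131 = -195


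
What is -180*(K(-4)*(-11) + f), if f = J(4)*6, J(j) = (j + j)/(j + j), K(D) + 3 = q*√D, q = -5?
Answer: -7020 - 19800*I ≈ -7020.0 - 19800.0*I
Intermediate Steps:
K(D) = -3 - 5*√D
J(j) = 1 (J(j) = (2*j)/((2*j)) = (2*j)*(1/(2*j)) = 1)
f = 6 (f = 1*6 = 6)
-180*(K(-4)*(-11) + f) = -180*((-3 - 10*I)*(-11) + 6) = -180*((33 + 110*I) + 6) = -180*(39 + 110*I) = -7020 - 19800*I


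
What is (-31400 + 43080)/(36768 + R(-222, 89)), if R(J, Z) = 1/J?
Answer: 7104/22363 ≈ 0.31767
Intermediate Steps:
(-31400 + 43080)/(36768 + R(-222, 89)) = (-31400 + 43080)/(36768 + 1/(-222)) = 11680/(36768 - 1/222) = 11680/(8162495/222) = 11680*(222/8162495) = 7104/22363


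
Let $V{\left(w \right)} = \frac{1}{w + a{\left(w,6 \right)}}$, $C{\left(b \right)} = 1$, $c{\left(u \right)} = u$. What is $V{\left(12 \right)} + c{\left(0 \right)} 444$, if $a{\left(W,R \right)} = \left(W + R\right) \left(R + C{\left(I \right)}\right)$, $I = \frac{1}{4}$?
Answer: $\frac{1}{138} \approx 0.0072464$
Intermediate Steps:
$I = \frac{1}{4} \approx 0.25$
$a{\left(W,R \right)} = \left(1 + R\right) \left(R + W\right)$ ($a{\left(W,R \right)} = \left(W + R\right) \left(R + 1\right) = \left(R + W\right) \left(1 + R\right) = \left(1 + R\right) \left(R + W\right)$)
$V{\left(w \right)} = \frac{1}{42 + 8 w}$ ($V{\left(w \right)} = \frac{1}{w + \left(6 + w + 6^{2} + 6 w\right)} = \frac{1}{w + \left(6 + w + 36 + 6 w\right)} = \frac{1}{w + \left(42 + 7 w\right)} = \frac{1}{42 + 8 w}$)
$V{\left(12 \right)} + c{\left(0 \right)} 444 = \frac{1}{2 \left(21 + 4 \cdot 12\right)} + 0 \cdot 444 = \frac{1}{2 \left(21 + 48\right)} + 0 = \frac{1}{2 \cdot 69} + 0 = \frac{1}{2} \cdot \frac{1}{69} + 0 = \frac{1}{138} + 0 = \frac{1}{138}$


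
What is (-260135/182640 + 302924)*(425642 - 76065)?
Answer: 3868123984827565/36528 ≈ 1.0589e+11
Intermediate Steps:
(-260135/182640 + 302924)*(425642 - 76065) = (-260135*1/182640 + 302924)*349577 = (-52027/36528 + 302924)*349577 = (11065155845/36528)*349577 = 3868123984827565/36528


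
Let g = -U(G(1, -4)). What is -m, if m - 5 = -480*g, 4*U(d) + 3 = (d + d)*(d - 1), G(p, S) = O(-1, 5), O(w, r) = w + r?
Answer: -2525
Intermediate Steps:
O(w, r) = r + w
G(p, S) = 4 (G(p, S) = 5 - 1 = 4)
U(d) = -¾ + d*(-1 + d)/2 (U(d) = -¾ + ((d + d)*(d - 1))/4 = -¾ + ((2*d)*(-1 + d))/4 = -¾ + (2*d*(-1 + d))/4 = -¾ + d*(-1 + d)/2)
g = -21/4 (g = -(-¾ + (½)*4² - ½*4) = -(-¾ + (½)*16 - 2) = -(-¾ + 8 - 2) = -1*21/4 = -21/4 ≈ -5.2500)
m = 2525 (m = 5 - 480*(-21/4) = 5 + 2520 = 2525)
-m = -1*2525 = -2525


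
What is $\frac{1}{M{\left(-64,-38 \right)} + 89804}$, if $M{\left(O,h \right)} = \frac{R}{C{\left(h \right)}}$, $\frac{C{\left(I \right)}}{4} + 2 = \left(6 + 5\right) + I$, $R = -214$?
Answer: $\frac{58}{5208739} \approx 1.1135 \cdot 10^{-5}$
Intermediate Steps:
$C{\left(I \right)} = 36 + 4 I$ ($C{\left(I \right)} = -8 + 4 \left(\left(6 + 5\right) + I\right) = -8 + 4 \left(11 + I\right) = -8 + \left(44 + 4 I\right) = 36 + 4 I$)
$M{\left(O,h \right)} = - \frac{214}{36 + 4 h}$
$\frac{1}{M{\left(-64,-38 \right)} + 89804} = \frac{1}{- \frac{107}{18 + 2 \left(-38\right)} + 89804} = \frac{1}{- \frac{107}{18 - 76} + 89804} = \frac{1}{- \frac{107}{-58} + 89804} = \frac{1}{\left(-107\right) \left(- \frac{1}{58}\right) + 89804} = \frac{1}{\frac{107}{58} + 89804} = \frac{1}{\frac{5208739}{58}} = \frac{58}{5208739}$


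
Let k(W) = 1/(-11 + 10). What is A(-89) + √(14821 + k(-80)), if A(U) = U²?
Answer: 7921 + 2*√3705 ≈ 8042.7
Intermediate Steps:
k(W) = -1 (k(W) = 1/(-1) = -1)
A(-89) + √(14821 + k(-80)) = (-89)² + √(14821 - 1) = 7921 + √14820 = 7921 + 2*√3705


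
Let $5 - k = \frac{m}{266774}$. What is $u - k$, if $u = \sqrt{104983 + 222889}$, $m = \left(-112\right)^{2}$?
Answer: $- \frac{660663}{133387} + 8 \sqrt{5123} \approx 567.65$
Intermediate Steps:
$m = 12544$
$u = 8 \sqrt{5123}$ ($u = \sqrt{327872} = 8 \sqrt{5123} \approx 572.6$)
$k = \frac{660663}{133387}$ ($k = 5 - \frac{12544}{266774} = 5 - 12544 \cdot \frac{1}{266774} = 5 - \frac{6272}{133387} = \frac{660663}{133387} \approx 4.953$)
$u - k = 8 \sqrt{5123} - \frac{660663}{133387} = - \frac{660663}{133387} + 8 \sqrt{5123}$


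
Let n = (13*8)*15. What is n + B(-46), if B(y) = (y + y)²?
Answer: 10024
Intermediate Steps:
B(y) = 4*y² (B(y) = (2*y)² = 4*y²)
n = 1560 (n = 104*15 = 1560)
n + B(-46) = 1560 + 4*(-46)² = 1560 + 4*2116 = 1560 + 8464 = 10024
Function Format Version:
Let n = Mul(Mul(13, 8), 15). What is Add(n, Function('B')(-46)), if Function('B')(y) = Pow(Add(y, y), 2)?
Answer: 10024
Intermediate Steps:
Function('B')(y) = Mul(4, Pow(y, 2)) (Function('B')(y) = Pow(Mul(2, y), 2) = Mul(4, Pow(y, 2)))
n = 1560 (n = Mul(104, 15) = 1560)
Add(n, Function('B')(-46)) = Add(1560, Mul(4, Pow(-46, 2))) = Add(1560, Mul(4, 2116)) = Add(1560, 8464) = 10024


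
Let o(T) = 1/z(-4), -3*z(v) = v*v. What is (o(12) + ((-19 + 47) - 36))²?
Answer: 17161/256 ≈ 67.035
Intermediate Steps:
z(v) = -v²/3 (z(v) = -v*v/3 = -v²/3)
o(T) = -3/16 (o(T) = 1/(-⅓*(-4)²) = 1/(-⅓*16) = 1/(-16/3) = -3/16)
(o(12) + ((-19 + 47) - 36))² = (-3/16 + ((-19 + 47) - 36))² = (-3/16 + (28 - 36))² = (-3/16 - 8)² = (-131/16)² = 17161/256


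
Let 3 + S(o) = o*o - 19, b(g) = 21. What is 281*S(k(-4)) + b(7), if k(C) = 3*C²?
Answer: 641263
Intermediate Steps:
S(o) = -22 + o² (S(o) = -3 + (o*o - 19) = -3 + (o² - 19) = -3 + (-19 + o²) = -22 + o²)
281*S(k(-4)) + b(7) = 281*(-22 + (3*(-4)²)²) + 21 = 281*(-22 + (3*16)²) + 21 = 281*(-22 + 48²) + 21 = 281*(-22 + 2304) + 21 = 281*2282 + 21 = 641242 + 21 = 641263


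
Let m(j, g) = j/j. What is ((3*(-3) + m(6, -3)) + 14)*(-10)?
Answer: -60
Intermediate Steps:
m(j, g) = 1
((3*(-3) + m(6, -3)) + 14)*(-10) = ((3*(-3) + 1) + 14)*(-10) = ((-9 + 1) + 14)*(-10) = (-8 + 14)*(-10) = 6*(-10) = -60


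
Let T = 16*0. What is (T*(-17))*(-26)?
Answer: 0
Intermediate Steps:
T = 0
(T*(-17))*(-26) = (0*(-17))*(-26) = 0*(-26) = 0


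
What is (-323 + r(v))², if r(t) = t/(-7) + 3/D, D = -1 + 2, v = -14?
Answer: 101124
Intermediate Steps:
D = 1
r(t) = 3 - t/7 (r(t) = t/(-7) + 3/1 = t*(-⅐) + 3*1 = -t/7 + 3 = 3 - t/7)
(-323 + r(v))² = (-323 + (3 - ⅐*(-14)))² = (-323 + (3 + 2))² = (-323 + 5)² = (-318)² = 101124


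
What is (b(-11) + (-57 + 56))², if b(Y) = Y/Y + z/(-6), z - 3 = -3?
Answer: 0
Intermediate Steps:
z = 0 (z = 3 - 3 = 0)
b(Y) = 1 (b(Y) = Y/Y + 0/(-6) = 1 + 0*(-⅙) = 1 + 0 = 1)
(b(-11) + (-57 + 56))² = (1 + (-57 + 56))² = (1 - 1)² = 0² = 0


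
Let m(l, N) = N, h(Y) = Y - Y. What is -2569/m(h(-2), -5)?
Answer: 2569/5 ≈ 513.80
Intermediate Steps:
h(Y) = 0
-2569/m(h(-2), -5) = -2569/(-5) = -2569*(-1/5) = 2569/5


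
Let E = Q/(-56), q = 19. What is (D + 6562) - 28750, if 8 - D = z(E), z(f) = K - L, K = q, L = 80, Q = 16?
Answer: -22119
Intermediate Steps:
K = 19
E = -2/7 (E = 16/(-56) = 16*(-1/56) = -2/7 ≈ -0.28571)
z(f) = -61 (z(f) = 19 - 1*80 = 19 - 80 = -61)
D = 69 (D = 8 - 1*(-61) = 8 + 61 = 69)
(D + 6562) - 28750 = (69 + 6562) - 28750 = 6631 - 28750 = -22119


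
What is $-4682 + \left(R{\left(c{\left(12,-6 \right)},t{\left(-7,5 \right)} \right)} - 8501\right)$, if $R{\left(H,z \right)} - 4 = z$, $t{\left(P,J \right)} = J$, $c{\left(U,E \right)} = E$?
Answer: $-13174$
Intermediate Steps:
$R{\left(H,z \right)} = 4 + z$
$-4682 + \left(R{\left(c{\left(12,-6 \right)},t{\left(-7,5 \right)} \right)} - 8501\right) = -4682 + \left(\left(4 + 5\right) - 8501\right) = -4682 + \left(9 - 8501\right) = -4682 - 8492 = -13174$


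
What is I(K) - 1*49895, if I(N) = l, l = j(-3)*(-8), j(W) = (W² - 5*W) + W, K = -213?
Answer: -50063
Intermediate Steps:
j(W) = W² - 4*W
l = -168 (l = -3*(-4 - 3)*(-8) = -3*(-7)*(-8) = 21*(-8) = -168)
I(N) = -168
I(K) - 1*49895 = -168 - 1*49895 = -168 - 49895 = -50063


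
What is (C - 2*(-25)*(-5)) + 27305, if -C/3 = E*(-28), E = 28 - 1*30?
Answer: 26887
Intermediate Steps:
E = -2 (E = 28 - 30 = -2)
C = -168 (C = -(-6)*(-28) = -3*56 = -168)
(C - 2*(-25)*(-5)) + 27305 = (-168 - 2*(-25)*(-5)) + 27305 = (-168 + 50*(-5)) + 27305 = (-168 - 250) + 27305 = -418 + 27305 = 26887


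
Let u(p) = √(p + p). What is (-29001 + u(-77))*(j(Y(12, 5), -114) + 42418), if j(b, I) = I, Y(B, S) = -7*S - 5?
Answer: -1226858304 + 42304*I*√154 ≈ -1.2269e+9 + 5.2498e+5*I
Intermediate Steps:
Y(B, S) = -5 - 7*S
u(p) = √2*√p (u(p) = √(2*p) = √2*√p)
(-29001 + u(-77))*(j(Y(12, 5), -114) + 42418) = (-29001 + √2*√(-77))*(-114 + 42418) = (-29001 + √2*(I*√77))*42304 = (-29001 + I*√154)*42304 = -1226858304 + 42304*I*√154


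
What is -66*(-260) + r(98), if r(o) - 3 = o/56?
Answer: 68659/4 ≈ 17165.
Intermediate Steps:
r(o) = 3 + o/56
-66*(-260) + r(98) = -66*(-260) + (3 + (1/56)*98) = 17160 + (3 + 7/4) = 17160 + 19/4 = 68659/4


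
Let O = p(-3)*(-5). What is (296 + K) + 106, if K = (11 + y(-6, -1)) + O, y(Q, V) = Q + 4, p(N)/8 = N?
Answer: 531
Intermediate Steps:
p(N) = 8*N
y(Q, V) = 4 + Q
O = 120 (O = (8*(-3))*(-5) = -24*(-5) = 120)
K = 129 (K = (11 + (4 - 6)) + 120 = (11 - 2) + 120 = 9 + 120 = 129)
(296 + K) + 106 = (296 + 129) + 106 = 425 + 106 = 531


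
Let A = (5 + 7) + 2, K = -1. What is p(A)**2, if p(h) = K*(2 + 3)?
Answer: 25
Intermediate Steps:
A = 14 (A = 12 + 2 = 14)
p(h) = -5 (p(h) = -(2 + 3) = -1*5 = -5)
p(A)**2 = (-5)**2 = 25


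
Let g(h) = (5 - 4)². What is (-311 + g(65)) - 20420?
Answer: -20730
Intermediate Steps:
g(h) = 1 (g(h) = 1² = 1)
(-311 + g(65)) - 20420 = (-311 + 1) - 20420 = -310 - 20420 = -20730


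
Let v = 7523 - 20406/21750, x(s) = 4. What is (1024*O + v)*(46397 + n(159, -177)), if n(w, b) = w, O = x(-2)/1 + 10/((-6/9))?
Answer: -631510072456/3625 ≈ -1.7421e+8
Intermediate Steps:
O = -11 (O = 4/1 + 10/((-6/9)) = 4*1 + 10/((-6*⅑)) = 4 + 10/(-⅔) = 4 + 10*(-3/2) = 4 - 15 = -11)
v = 27267474/3625 (v = 7523 - 20406*1/21750 = 7523 - 3401/3625 = 27267474/3625 ≈ 7522.1)
(1024*O + v)*(46397 + n(159, -177)) = (1024*(-11) + 27267474/3625)*(46397 + 159) = (-11264 + 27267474/3625)*46556 = -13564526/3625*46556 = -631510072456/3625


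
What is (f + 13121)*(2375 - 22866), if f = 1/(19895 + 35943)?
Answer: -15012739325909/55838 ≈ -2.6886e+8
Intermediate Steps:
f = 1/55838 ≈ 1.7909e-5
(f + 13121)*(2375 - 22866) = (1/55838 + 13121)*(2375 - 22866) = (732650399/55838)*(-20491) = -15012739325909/55838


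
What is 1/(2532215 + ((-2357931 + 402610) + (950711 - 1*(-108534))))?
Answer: 1/1636139 ≈ 6.1119e-7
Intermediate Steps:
1/(2532215 + ((-2357931 + 402610) + (950711 - 1*(-108534)))) = 1/(2532215 + (-1955321 + (950711 + 108534))) = 1/(2532215 + (-1955321 + 1059245)) = 1/(2532215 - 896076) = 1/1636139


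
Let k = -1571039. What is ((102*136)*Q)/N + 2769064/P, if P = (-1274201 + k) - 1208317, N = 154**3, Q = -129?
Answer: -2170893046214/1850582537881 ≈ -1.1731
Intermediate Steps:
N = 3652264
P = -4053557 (P = (-1274201 - 1571039) - 1208317 = -2845240 - 1208317 = -4053557)
((102*136)*Q)/N + 2769064/P = ((102*136)*(-129))/3652264 + 2769064/(-4053557) = (13872*(-129))*(1/3652264) + 2769064*(-1/4053557) = -1789488*1/3652264 - 2769064/4053557 = -223686/456533 - 2769064/4053557 = -2170893046214/1850582537881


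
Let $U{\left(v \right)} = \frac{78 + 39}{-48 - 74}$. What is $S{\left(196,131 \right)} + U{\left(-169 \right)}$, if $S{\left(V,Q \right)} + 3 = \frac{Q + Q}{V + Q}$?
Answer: $- \frac{125977}{39894} \approx -3.1578$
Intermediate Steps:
$S{\left(V,Q \right)} = -3 + \frac{2 Q}{Q + V}$ ($S{\left(V,Q \right)} = -3 + \frac{Q + Q}{V + Q} = -3 + \frac{2 Q}{Q + V}$)
$U{\left(v \right)} = - \frac{117}{122}$ ($U{\left(v \right)} = \frac{117}{-122} = 117 \left(- \frac{1}{122}\right) = - \frac{117}{122}$)
$S{\left(196,131 \right)} + U{\left(-169 \right)} = \frac{\left(-1\right) 131 - 588}{131 + 196} - \frac{117}{122} = \frac{-131 - 588}{327} - \frac{117}{122} = \frac{1}{327} \left(-719\right) - \frac{117}{122} = - \frac{719}{327} - \frac{117}{122} = - \frac{125977}{39894}$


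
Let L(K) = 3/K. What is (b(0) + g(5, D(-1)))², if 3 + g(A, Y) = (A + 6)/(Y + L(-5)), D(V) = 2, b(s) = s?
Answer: 1156/49 ≈ 23.592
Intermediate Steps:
g(A, Y) = -3 + (6 + A)/(-⅗ + Y) (g(A, Y) = -3 + (A + 6)/(Y + 3/(-5)) = -3 + (6 + A)/(Y + 3*(-⅕)) = -3 + (6 + A)/(Y - ⅗) = -3 + (6 + A)/(-⅗ + Y))
(b(0) + g(5, D(-1)))² = (0 + (39 - 15*2 + 5*5)/(-3 + 5*2))² = (0 + (39 - 30 + 25)/(-3 + 10))² = (0 + 34/7)² = (34/7)² = 1156/49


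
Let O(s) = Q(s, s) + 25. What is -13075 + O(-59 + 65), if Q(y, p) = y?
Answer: -13044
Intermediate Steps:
O(s) = 25 + s (O(s) = s + 25 = 25 + s)
-13075 + O(-59 + 65) = -13075 + (25 + (-59 + 65)) = -13075 + (25 + 6) = -13075 + 31 = -13044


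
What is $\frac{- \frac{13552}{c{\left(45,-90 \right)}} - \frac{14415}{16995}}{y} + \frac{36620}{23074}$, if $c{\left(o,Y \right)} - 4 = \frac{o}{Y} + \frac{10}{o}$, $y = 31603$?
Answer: $\frac{40736637761355}{27677439896821} \approx 1.4718$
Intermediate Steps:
$c{\left(o,Y \right)} = 4 + \frac{10}{o} + \frac{o}{Y}$ ($c{\left(o,Y \right)} = 4 + \left(\frac{o}{Y} + \frac{10}{o}\right) = 4 + \left(\frac{10}{o} + \frac{o}{Y}\right) = 4 + \frac{10}{o} + \frac{o}{Y}$)
$\frac{- \frac{13552}{c{\left(45,-90 \right)}} - \frac{14415}{16995}}{y} + \frac{36620}{23074} = \frac{- \frac{13552}{4 + \frac{10}{45} + \frac{45}{-90}} - \frac{14415}{16995}}{31603} + \frac{36620}{23074} = \left(- \frac{13552}{4 + 10 \cdot \frac{1}{45} + 45 \left(- \frac{1}{90}\right)} - \frac{961}{1133}\right) \frac{1}{31603} + 36620 \cdot \frac{1}{23074} = \left(- \frac{13552}{4 + \frac{2}{9} - \frac{1}{2}} - \frac{961}{1133}\right) \frac{1}{31603} + \frac{18310}{11537} = \left(- \frac{13552}{\frac{67}{18}} - \frac{961}{1133}\right) \frac{1}{31603} + \frac{18310}{11537} = \left(\left(-13552\right) \frac{18}{67} - \frac{961}{1133}\right) \frac{1}{31603} + \frac{18310}{11537} = \left(- \frac{243936}{67} - \frac{961}{1133}\right) \frac{1}{31603} + \frac{18310}{11537} = \left(- \frac{276443875}{75911}\right) \frac{1}{31603} + \frac{18310}{11537} = - \frac{276443875}{2399015333} + \frac{18310}{11537} = \frac{40736637761355}{27677439896821}$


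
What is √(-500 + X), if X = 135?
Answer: I*√365 ≈ 19.105*I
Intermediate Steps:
√(-500 + X) = √(-500 + 135) = √(-365) = I*√365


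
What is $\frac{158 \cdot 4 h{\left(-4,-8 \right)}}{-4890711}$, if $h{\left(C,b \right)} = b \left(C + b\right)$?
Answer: $- \frac{20224}{1630237} \approx -0.012406$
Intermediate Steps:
$\frac{158 \cdot 4 h{\left(-4,-8 \right)}}{-4890711} = \frac{158 \cdot 4 \left(- 8 \left(-4 - 8\right)\right)}{-4890711} = 632 \left(\left(-8\right) \left(-12\right)\right) \left(- \frac{1}{4890711}\right) = 632 \cdot 96 \left(- \frac{1}{4890711}\right) = 60672 \left(- \frac{1}{4890711}\right) = - \frac{20224}{1630237}$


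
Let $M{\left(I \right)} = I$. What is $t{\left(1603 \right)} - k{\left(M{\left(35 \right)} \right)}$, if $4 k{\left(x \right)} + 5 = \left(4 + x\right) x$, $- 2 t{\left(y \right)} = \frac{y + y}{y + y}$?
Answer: $- \frac{681}{2} \approx -340.5$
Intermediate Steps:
$t{\left(y \right)} = - \frac{1}{2}$ ($t{\left(y \right)} = - \frac{\left(y + y\right) \frac{1}{y + y}}{2} = - \frac{2 y \frac{1}{2 y}}{2} = \left(- \frac{1}{2}\right) 1 = - \frac{1}{2}$)
$k{\left(x \right)} = - \frac{5}{4} + \frac{x \left(4 + x\right)}{4}$ ($k{\left(x \right)} = - \frac{5}{4} + \frac{\left(4 + x\right) x}{4} = - \frac{5}{4} + \frac{x \left(4 + x\right)}{4}$)
$t{\left(1603 \right)} - k{\left(M{\left(35 \right)} \right)} = - \frac{1}{2} - \left(- \frac{5}{4} + 35 + \frac{35^{2}}{4}\right) = - \frac{1}{2} - \left(- \frac{5}{4} + 35 + \frac{1}{4} \cdot 1225\right) = - \frac{1}{2} - \left(- \frac{5}{4} + 35 + \frac{1225}{4}\right) = - \frac{1}{2} - 340 = - \frac{681}{2}$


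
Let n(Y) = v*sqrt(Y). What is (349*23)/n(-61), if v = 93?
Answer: -8027*I*sqrt(61)/5673 ≈ -11.051*I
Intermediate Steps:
n(Y) = 93*sqrt(Y)
(349*23)/n(-61) = (349*23)/((93*sqrt(-61))) = 8027/((93*(I*sqrt(61)))) = 8027/((93*I*sqrt(61))) = 8027*(-I*sqrt(61)/5673) = -8027*I*sqrt(61)/5673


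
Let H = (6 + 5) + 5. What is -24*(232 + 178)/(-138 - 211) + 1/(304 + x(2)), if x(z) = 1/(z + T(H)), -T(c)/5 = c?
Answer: 233343462/8275139 ≈ 28.198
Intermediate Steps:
H = 16 (H = 11 + 5 = 16)
T(c) = -5*c
x(z) = 1/(-80 + z) (x(z) = 1/(z - 5*16) = 1/(z - 80) = 1/(-80 + z))
-24*(232 + 178)/(-138 - 211) + 1/(304 + x(2)) = -24*(232 + 178)/(-138 - 211) + 1/(304 + 1/(-80 + 2)) = -9840/(-349) + 1/(304 + 1/(-78)) = -9840*(-1)/349 + 1/(304 - 1/78) = -24*(-410/349) + 1/(23711/78) = 9840/349 + 78/23711 = 233343462/8275139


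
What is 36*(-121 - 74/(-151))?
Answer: -655092/151 ≈ -4338.4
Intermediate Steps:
36*(-121 - 74/(-151)) = 36*(-121 - 74*(-1/151)) = 36*(-121 + 74/151) = 36*(-18197/151) = -655092/151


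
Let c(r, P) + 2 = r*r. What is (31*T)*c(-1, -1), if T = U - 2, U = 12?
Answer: -310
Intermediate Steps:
c(r, P) = -2 + r² (c(r, P) = -2 + r*r = -2 + r²)
T = 10 (T = 12 - 2 = 10)
(31*T)*c(-1, -1) = (31*10)*(-2 + (-1)²) = 310*(-2 + 1) = 310*(-1) = -310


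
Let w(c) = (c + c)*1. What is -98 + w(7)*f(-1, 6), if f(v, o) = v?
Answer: -112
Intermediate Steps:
w(c) = 2*c (w(c) = (2*c)*1 = 2*c)
-98 + w(7)*f(-1, 6) = -98 + (2*7)*(-1) = -98 + 14*(-1) = -98 - 14 = -112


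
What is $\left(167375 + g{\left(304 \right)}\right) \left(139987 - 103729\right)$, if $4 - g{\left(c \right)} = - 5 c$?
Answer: $6123939942$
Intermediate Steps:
$g{\left(c \right)} = 4 + 5 c$ ($g{\left(c \right)} = 4 - - 5 c = 4 + 5 c$)
$\left(167375 + g{\left(304 \right)}\right) \left(139987 - 103729\right) = \left(167375 + \left(4 + 5 \cdot 304\right)\right) \left(139987 - 103729\right) = \left(167375 + \left(4 + 1520\right)\right) 36258 = \left(167375 + 1524\right) 36258 = 168899 \cdot 36258 = 6123939942$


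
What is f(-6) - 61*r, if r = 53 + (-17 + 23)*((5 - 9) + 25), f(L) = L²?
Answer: -10883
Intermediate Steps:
r = 179 (r = 53 + 6*(-4 + 25) = 53 + 6*21 = 53 + 126 = 179)
f(-6) - 61*r = (-6)² - 61*179 = 36 - 10919 = -10883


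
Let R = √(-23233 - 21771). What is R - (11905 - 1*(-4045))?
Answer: -15950 + 2*I*√11251 ≈ -15950.0 + 212.14*I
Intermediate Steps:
R = 2*I*√11251 (R = √(-45004) = 2*I*√11251 ≈ 212.14*I)
R - (11905 - 1*(-4045)) = 2*I*√11251 - (11905 - 1*(-4045)) = 2*I*√11251 - (11905 + 4045) = 2*I*√11251 - 1*15950 = 2*I*√11251 - 15950 = -15950 + 2*I*√11251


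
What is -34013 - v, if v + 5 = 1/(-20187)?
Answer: -686519495/20187 ≈ -34008.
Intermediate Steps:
v = -100936/20187 (v = -5 + 1/(-20187) = -5 - 1/20187 = -100936/20187 ≈ -5.0000)
-34013 - v = -34013 - 1*(-100936/20187) = -34013 + 100936/20187 = -686519495/20187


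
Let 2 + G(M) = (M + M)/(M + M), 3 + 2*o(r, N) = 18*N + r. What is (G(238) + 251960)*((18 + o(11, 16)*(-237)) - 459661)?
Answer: -124648904521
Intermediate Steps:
o(r, N) = -3/2 + r/2 + 9*N (o(r, N) = -3/2 + (18*N + r)/2 = -3/2 + (r + 18*N)/2 = -3/2 + (r/2 + 9*N) = -3/2 + r/2 + 9*N)
G(M) = -1 (G(M) = -2 + (M + M)/(M + M) = -2 + (2*M)/((2*M)) = -2 + (2*M)*(1/(2*M)) = -2 + 1 = -1)
(G(238) + 251960)*((18 + o(11, 16)*(-237)) - 459661) = (-1 + 251960)*((18 + (-3/2 + (1/2)*11 + 9*16)*(-237)) - 459661) = 251959*((18 + (-3/2 + 11/2 + 144)*(-237)) - 459661) = 251959*((18 + 148*(-237)) - 459661) = 251959*((18 - 35076) - 459661) = 251959*(-35058 - 459661) = 251959*(-494719) = -124648904521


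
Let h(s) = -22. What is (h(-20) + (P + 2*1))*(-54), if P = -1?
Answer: 1134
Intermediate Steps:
(h(-20) + (P + 2*1))*(-54) = (-22 + (-1 + 2*1))*(-54) = (-22 + (-1 + 2))*(-54) = (-22 + 1)*(-54) = -21*(-54) = 1134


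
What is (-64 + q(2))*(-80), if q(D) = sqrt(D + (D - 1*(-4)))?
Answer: 5120 - 160*sqrt(2) ≈ 4893.7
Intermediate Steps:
q(D) = sqrt(4 + 2*D) (q(D) = sqrt(D + (D + 4)) = sqrt(D + (4 + D)) = sqrt(4 + 2*D))
(-64 + q(2))*(-80) = (-64 + sqrt(4 + 2*2))*(-80) = (-64 + sqrt(4 + 4))*(-80) = (-64 + sqrt(8))*(-80) = (-64 + 2*sqrt(2))*(-80) = 5120 - 160*sqrt(2)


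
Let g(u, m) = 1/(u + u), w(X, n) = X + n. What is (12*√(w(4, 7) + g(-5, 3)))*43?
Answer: 258*√1090/5 ≈ 1703.6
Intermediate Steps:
g(u, m) = 1/(2*u)
(12*√(w(4, 7) + g(-5, 3)))*43 = (12*√((4 + 7) + (½)/(-5)))*43 = (12*√(11 + (½)*(-⅕)))*43 = (12*√(11 - ⅒))*43 = (12*√(109/10))*43 = (12*(√1090/10))*43 = (6*√1090/5)*43 = 258*√1090/5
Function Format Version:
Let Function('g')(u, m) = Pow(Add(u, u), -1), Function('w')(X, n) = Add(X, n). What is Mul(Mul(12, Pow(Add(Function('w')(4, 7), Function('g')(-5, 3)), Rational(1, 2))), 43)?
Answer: Mul(Rational(258, 5), Pow(1090, Rational(1, 2))) ≈ 1703.6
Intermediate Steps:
Function('g')(u, m) = Mul(Rational(1, 2), Pow(u, -1)) (Function('g')(u, m) = Pow(Mul(2, u), -1) = Mul(Rational(1, 2), Pow(u, -1)))
Mul(Mul(12, Pow(Add(Function('w')(4, 7), Function('g')(-5, 3)), Rational(1, 2))), 43) = Mul(Mul(12, Pow(Add(Add(4, 7), Mul(Rational(1, 2), Pow(-5, -1))), Rational(1, 2))), 43) = Mul(Mul(12, Pow(Add(11, Mul(Rational(1, 2), Rational(-1, 5))), Rational(1, 2))), 43) = Mul(Mul(12, Pow(Add(11, Rational(-1, 10)), Rational(1, 2))), 43) = Mul(Mul(12, Pow(Rational(109, 10), Rational(1, 2))), 43) = Mul(Mul(12, Mul(Rational(1, 10), Pow(1090, Rational(1, 2)))), 43) = Mul(Mul(Rational(6, 5), Pow(1090, Rational(1, 2))), 43) = Mul(Rational(258, 5), Pow(1090, Rational(1, 2)))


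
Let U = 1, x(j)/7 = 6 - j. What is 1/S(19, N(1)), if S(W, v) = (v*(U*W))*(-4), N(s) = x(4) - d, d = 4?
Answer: -1/760 ≈ -0.0013158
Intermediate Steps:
x(j) = 42 - 7*j (x(j) = 7*(6 - j) = 42 - 7*j)
N(s) = 10 (N(s) = (42 - 7*4) - 1*4 = (42 - 28) - 4 = 14 - 4 = 10)
S(W, v) = -4*W*v (S(W, v) = (v*(1*W))*(-4) = (v*W)*(-4) = (W*v)*(-4) = -4*W*v)
1/S(19, N(1)) = 1/(-4*19*10) = 1/(-760) = -1/760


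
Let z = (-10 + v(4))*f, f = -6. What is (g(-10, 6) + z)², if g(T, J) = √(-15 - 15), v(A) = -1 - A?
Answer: (90 + I*√30)² ≈ 8070.0 + 985.9*I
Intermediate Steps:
g(T, J) = I*√30 (g(T, J) = √(-30) = I*√30)
z = 90 (z = (-10 + (-1 - 1*4))*(-6) = (-10 + (-1 - 4))*(-6) = (-10 - 5)*(-6) = -15*(-6) = 90)
(g(-10, 6) + z)² = (I*√30 + 90)² = (90 + I*√30)²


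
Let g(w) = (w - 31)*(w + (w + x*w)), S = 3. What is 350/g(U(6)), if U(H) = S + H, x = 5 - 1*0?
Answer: -25/99 ≈ -0.25253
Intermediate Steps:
x = 5 (x = 5 + 0 = 5)
U(H) = 3 + H
g(w) = 7*w*(-31 + w) (g(w) = (w - 31)*(w + (w + 5*w)) = (-31 + w)*(w + 6*w) = (-31 + w)*(7*w) = 7*w*(-31 + w))
350/g(U(6)) = 350/((7*(3 + 6)*(-31 + (3 + 6)))) = 350/((7*9*(-31 + 9))) = 350/((7*9*(-22))) = 350/(-1386) = 350*(-1/1386) = -25/99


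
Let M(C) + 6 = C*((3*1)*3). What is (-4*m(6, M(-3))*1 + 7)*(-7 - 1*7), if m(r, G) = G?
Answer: -1946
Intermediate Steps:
M(C) = -6 + 9*C (M(C) = -6 + C*((3*1)*3) = -6 + C*(3*3) = -6 + C*9 = -6 + 9*C)
(-4*m(6, M(-3))*1 + 7)*(-7 - 1*7) = (-4*(-6 + 9*(-3))*1 + 7)*(-7 - 1*7) = (-4*(-6 - 27)*1 + 7)*(-7 - 7) = (-4*(-33)*1 + 7)*(-14) = (132*1 + 7)*(-14) = (132 + 7)*(-14) = 139*(-14) = -1946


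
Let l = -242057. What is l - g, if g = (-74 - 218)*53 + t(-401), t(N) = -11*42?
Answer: -226119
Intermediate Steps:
t(N) = -462
g = -15938 (g = (-74 - 218)*53 - 462 = -292*53 - 462 = -15476 - 462 = -15938)
l - g = -242057 - 1*(-15938) = -242057 + 15938 = -226119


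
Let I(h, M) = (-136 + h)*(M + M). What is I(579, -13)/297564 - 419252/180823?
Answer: -63418510721/26903207586 ≈ -2.3573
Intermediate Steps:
I(h, M) = 2*M*(-136 + h) (I(h, M) = (-136 + h)*(2*M) = 2*M*(-136 + h))
I(579, -13)/297564 - 419252/180823 = (2*(-13)*(-136 + 579))/297564 - 419252/180823 = (2*(-13)*443)*(1/297564) - 419252*1/180823 = -11518*1/297564 - 419252/180823 = -5759/148782 - 419252/180823 = -63418510721/26903207586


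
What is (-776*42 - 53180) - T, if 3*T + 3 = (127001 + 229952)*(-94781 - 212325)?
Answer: 109622150705/3 ≈ 3.6541e+10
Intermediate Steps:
T = -109622408021/3 (T = -1 + ((127001 + 229952)*(-94781 - 212325))/3 = -1 + (356953*(-307106))/3 = -1 + (1/3)*(-109622408018) = -1 - 109622408018/3 = -109622408021/3 ≈ -3.6541e+10)
(-776*42 - 53180) - T = (-776*42 - 53180) - 1*(-109622408021/3) = (-32592 - 53180) + 109622408021/3 = -85772 + 109622408021/3 = 109622150705/3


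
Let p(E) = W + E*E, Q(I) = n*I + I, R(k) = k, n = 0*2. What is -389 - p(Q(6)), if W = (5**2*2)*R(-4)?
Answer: -225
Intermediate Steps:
n = 0
Q(I) = I (Q(I) = 0*I + I = 0 + I = I)
W = -200 (W = (5**2*2)*(-4) = (25*2)*(-4) = 50*(-4) = -200)
p(E) = -200 + E**2 (p(E) = -200 + E*E = -200 + E**2)
-389 - p(Q(6)) = -389 - (-200 + 6**2) = -389 - (-200 + 36) = -389 - 1*(-164) = -389 + 164 = -225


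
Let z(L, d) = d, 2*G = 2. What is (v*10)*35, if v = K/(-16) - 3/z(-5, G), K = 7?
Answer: -9625/8 ≈ -1203.1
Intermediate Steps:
G = 1 (G = (1/2)*2 = 1)
v = -55/16 (v = 7/(-16) - 3/1 = 7*(-1/16) - 3*1 = -7/16 - 3 = -55/16 ≈ -3.4375)
(v*10)*35 = -55/16*10*35 = -275/8*35 = -9625/8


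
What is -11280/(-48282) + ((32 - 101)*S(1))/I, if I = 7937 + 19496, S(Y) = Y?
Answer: 51018797/220753351 ≈ 0.23111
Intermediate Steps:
I = 27433
-11280/(-48282) + ((32 - 101)*S(1))/I = -11280/(-48282) + ((32 - 101)*1)/27433 = -11280*(-1/48282) - 69*1*(1/27433) = 1880/8047 - 69*1/27433 = 1880/8047 - 69/27433 = 51018797/220753351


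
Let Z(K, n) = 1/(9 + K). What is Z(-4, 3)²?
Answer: 1/25 ≈ 0.040000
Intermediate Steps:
Z(-4, 3)² = (1/(9 - 4))² = (1/5)² = (⅕)² = 1/25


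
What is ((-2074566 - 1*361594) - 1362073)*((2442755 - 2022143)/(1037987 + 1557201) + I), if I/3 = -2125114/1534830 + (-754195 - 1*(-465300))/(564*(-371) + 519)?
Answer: -25609826892213972393/41989275696005 ≈ -6.0991e+5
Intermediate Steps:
I = -96792/64718665 (I = 3*(-2125114/1534830 + (-754195 - 1*(-465300))/(564*(-371) + 519)) = 3*(-2125114*1/1534830 + (-754195 + 465300)/(-209244 + 519)) = 3*(-1062557/767415 - 288895/(-208725)) = 3*(-1062557/767415 - 288895*(-1/208725)) = 3*(-1062557/767415 + 57779/41745) = 3*(-32264/64718665) = -96792/64718665 ≈ -0.0014956)
((-2074566 - 1*361594) - 1362073)*((2442755 - 2022143)/(1037987 + 1557201) + I) = ((-2074566 - 1*361594) - 1362073)*((2442755 - 2022143)/(1037987 + 1557201) - 96792/64718665) = ((-2074566 - 361594) - 1362073)*(420612/2595188 - 96792/64718665) = (-2436160 - 1362073)*(420612*(1/2595188) - 96792/64718665) = -3798233*(105153/648797 - 96792/64718665) = -3798233*6742563421521/41989275696005 = -25609826892213972393/41989275696005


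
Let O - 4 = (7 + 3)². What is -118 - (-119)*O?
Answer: 12258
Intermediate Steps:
O = 104 (O = 4 + (7 + 3)² = 4 + 10² = 4 + 100 = 104)
-118 - (-119)*O = -118 - (-119)*104 = -118 - 119*(-104) = -118 + 12376 = 12258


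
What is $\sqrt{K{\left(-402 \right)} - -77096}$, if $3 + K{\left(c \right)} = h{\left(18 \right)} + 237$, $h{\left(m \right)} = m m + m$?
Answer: $2 \sqrt{19418} \approx 278.7$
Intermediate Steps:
$h{\left(m \right)} = m + m^{2}$ ($h{\left(m \right)} = m^{2} + m = m + m^{2}$)
$K{\left(c \right)} = 576$ ($K{\left(c \right)} = -3 + \left(18 \left(1 + 18\right) + 237\right) = -3 + \left(18 \cdot 19 + 237\right) = -3 + \left(342 + 237\right) = -3 + 579 = 576$)
$\sqrt{K{\left(-402 \right)} - -77096} = \sqrt{576 - -77096} = \sqrt{576 + \left(-108 + 77204\right)} = \sqrt{576 + 77096} = \sqrt{77672} = 2 \sqrt{19418}$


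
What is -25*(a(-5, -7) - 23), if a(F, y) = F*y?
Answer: -300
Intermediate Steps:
-25*(a(-5, -7) - 23) = -25*(-5*(-7) - 23) = -25*(35 - 23) = -25*12 = -300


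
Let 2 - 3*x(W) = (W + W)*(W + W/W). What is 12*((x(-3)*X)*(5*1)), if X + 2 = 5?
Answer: -600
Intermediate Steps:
x(W) = ⅔ - 2*W*(1 + W)/3 (x(W) = ⅔ - (W + W)*(W + W/W)/3 = ⅔ - 2*W*(W + 1)/3 = ⅔ - 2*W*(1 + W)/3)
X = 3 (X = -2 + 5 = 3)
12*((x(-3)*X)*(5*1)) = 12*(((⅔ - ⅔*(-3) - ⅔*(-3)²)*3)*(5*1)) = 12*(((⅔ + 2 - ⅔*9)*3)*5) = 12*(((⅔ + 2 - 6)*3)*5) = 12*(-10/3*3*5) = 12*(-10*5) = 12*(-50) = -600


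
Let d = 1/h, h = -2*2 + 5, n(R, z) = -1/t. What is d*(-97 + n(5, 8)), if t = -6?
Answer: -581/6 ≈ -96.833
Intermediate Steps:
n(R, z) = ⅙ (n(R, z) = -1/(-6) = -1*(-⅙) = ⅙)
h = 1 (h = -4 + 5 = 1)
d = 1 (d = 1/1 = 1)
d*(-97 + n(5, 8)) = 1*(-97 + ⅙) = 1*(-581/6) = -581/6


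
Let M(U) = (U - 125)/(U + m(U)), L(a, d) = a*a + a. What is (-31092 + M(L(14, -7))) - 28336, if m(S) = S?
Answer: -4991935/84 ≈ -59428.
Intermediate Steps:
L(a, d) = a + a² (L(a, d) = a² + a = a + a²)
M(U) = (-125 + U)/(2*U) (M(U) = (U - 125)/(U + U) = (-125 + U)/((2*U)) = (-125 + U)*(1/(2*U)) = (-125 + U)/(2*U))
(-31092 + M(L(14, -7))) - 28336 = (-31092 + (-125 + 14*(1 + 14))/(2*((14*(1 + 14))))) - 28336 = (-31092 + (-125 + 14*15)/(2*((14*15)))) - 28336 = (-31092 + (½)*(-125 + 210)/210) - 28336 = (-31092 + (½)*(1/210)*85) - 28336 = (-31092 + 17/84) - 28336 = -2611711/84 - 28336 = -4991935/84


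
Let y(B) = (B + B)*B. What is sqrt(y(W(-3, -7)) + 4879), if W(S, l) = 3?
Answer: sqrt(4897) ≈ 69.979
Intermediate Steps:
y(B) = 2*B**2 (y(B) = (2*B)*B = 2*B**2)
sqrt(y(W(-3, -7)) + 4879) = sqrt(2*3**2 + 4879) = sqrt(2*9 + 4879) = sqrt(18 + 4879) = sqrt(4897)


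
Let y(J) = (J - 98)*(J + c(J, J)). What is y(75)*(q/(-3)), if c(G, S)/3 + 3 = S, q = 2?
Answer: 4462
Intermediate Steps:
c(G, S) = -9 + 3*S
y(J) = (-98 + J)*(-9 + 4*J) (y(J) = (J - 98)*(J + (-9 + 3*J)) = (-98 + J)*(-9 + 4*J))
y(75)*(q/(-3)) = (882 - 401*75 + 4*75²)*(2/(-3)) = (882 - 30075 + 4*5625)*(2*(-⅓)) = (882 - 30075 + 22500)*(-⅔) = -6693*(-⅔) = 4462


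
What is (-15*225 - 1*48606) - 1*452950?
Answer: -504931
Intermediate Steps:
(-15*225 - 1*48606) - 1*452950 = (-3375 - 48606) - 452950 = -51981 - 452950 = -504931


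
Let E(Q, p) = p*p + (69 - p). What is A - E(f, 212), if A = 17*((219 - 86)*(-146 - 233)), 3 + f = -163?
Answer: -901720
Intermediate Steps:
f = -166 (f = -3 - 163 = -166)
E(Q, p) = 69 + p**2 - p (E(Q, p) = p**2 + (69 - p) = 69 + p**2 - p)
A = -856919 (A = 17*(133*(-379)) = 17*(-50407) = -856919)
A - E(f, 212) = -856919 - (69 + 212**2 - 1*212) = -856919 - (69 + 44944 - 212) = -856919 - 1*44801 = -856919 - 44801 = -901720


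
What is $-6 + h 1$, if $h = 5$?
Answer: $-1$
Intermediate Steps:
$-6 + h 1 = -6 + 5 \cdot 1 = -6 + 5 = -1$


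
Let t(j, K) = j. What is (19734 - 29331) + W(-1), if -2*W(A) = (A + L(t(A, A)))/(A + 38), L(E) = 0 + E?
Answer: -355088/37 ≈ -9597.0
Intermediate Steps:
L(E) = E
W(A) = -A/(38 + A) (W(A) = -(A + A)/(2*(A + 38)) = -2*A/(2*(38 + A)) = -A/(38 + A))
(19734 - 29331) + W(-1) = (19734 - 29331) - 1*(-1)/(38 - 1) = -9597 - 1*(-1)/37 = -9597 - 1*(-1)*1/37 = -9597 + 1/37 = -355088/37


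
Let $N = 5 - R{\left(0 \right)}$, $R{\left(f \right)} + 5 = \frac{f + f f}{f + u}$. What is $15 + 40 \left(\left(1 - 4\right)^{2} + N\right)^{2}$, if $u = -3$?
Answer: $14455$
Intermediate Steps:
$R{\left(f \right)} = -5 + \frac{f + f^{2}}{-3 + f}$ ($R{\left(f \right)} = -5 + \frac{f + f f}{f - 3} = -5 + \frac{f + f^{2}}{-3 + f}$)
$N = 10$ ($N = 5 - \frac{15 + 0^{2} - 0}{-3 + 0} = 5 - \frac{15 + 0 + 0}{-3} = 5 - \left(- \frac{1}{3}\right) 15 = 5 - -5 = 5 + 5 = 10$)
$15 + 40 \left(\left(1 - 4\right)^{2} + N\right)^{2} = 15 + 40 \left(\left(1 - 4\right)^{2} + 10\right)^{2} = 15 + 40 \left(\left(-3\right)^{2} + 10\right)^{2} = 15 + 40 \left(9 + 10\right)^{2} = 15 + 40 \cdot 19^{2} = 15 + 40 \cdot 361 = 15 + 14440 = 14455$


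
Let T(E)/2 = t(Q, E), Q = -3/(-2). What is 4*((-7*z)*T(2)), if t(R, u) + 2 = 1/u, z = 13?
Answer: 1092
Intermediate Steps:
Q = 3/2 (Q = -3*(-1/2) = 3/2 ≈ 1.5000)
t(R, u) = -2 + 1/u
T(E) = -4 + 2/E (T(E) = 2*(-2 + 1/E) = -4 + 2/E)
4*((-7*z)*T(2)) = 4*((-7*13)*(-4 + 2/2)) = 4*(-91*(-4 + 2*(1/2))) = 4*(-91*(-4 + 1)) = 4*(-91*(-3)) = 4*273 = 1092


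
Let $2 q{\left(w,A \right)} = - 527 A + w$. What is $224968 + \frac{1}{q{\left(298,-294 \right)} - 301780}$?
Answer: $\frac{50429276815}{224162} \approx 2.2497 \cdot 10^{5}$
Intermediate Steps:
$q{\left(w,A \right)} = \frac{w}{2} - \frac{527 A}{2}$ ($q{\left(w,A \right)} = \frac{- 527 A + w}{2} = \frac{w - 527 A}{2} = \frac{w}{2} - \frac{527 A}{2}$)
$224968 + \frac{1}{q{\left(298,-294 \right)} - 301780} = 224968 + \frac{1}{\left(\frac{1}{2} \cdot 298 - -77469\right) - 301780} = 224968 + \frac{1}{\left(149 + 77469\right) - 301780} = 224968 + \frac{1}{77618 - 301780} = 224968 + \frac{1}{-224162} = 224968 - \frac{1}{224162} = \frac{50429276815}{224162}$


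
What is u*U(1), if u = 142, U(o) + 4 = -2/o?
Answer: -852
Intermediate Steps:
U(o) = -4 - 2/o
u*U(1) = 142*(-4 - 2/1) = 142*(-4 - 2*1) = 142*(-4 - 2) = 142*(-6) = -852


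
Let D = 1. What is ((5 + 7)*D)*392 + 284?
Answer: 4988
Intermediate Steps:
((5 + 7)*D)*392 + 284 = ((5 + 7)*1)*392 + 284 = (12*1)*392 + 284 = 12*392 + 284 = 4704 + 284 = 4988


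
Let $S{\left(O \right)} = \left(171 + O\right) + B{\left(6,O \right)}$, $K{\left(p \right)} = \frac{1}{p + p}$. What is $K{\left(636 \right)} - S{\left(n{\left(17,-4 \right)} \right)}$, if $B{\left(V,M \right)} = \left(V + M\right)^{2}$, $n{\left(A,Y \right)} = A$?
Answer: $- \frac{912023}{1272} \approx -717.0$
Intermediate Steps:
$K{\left(p \right)} = \frac{1}{2 p}$
$B{\left(V,M \right)} = \left(M + V\right)^{2}$
$S{\left(O \right)} = 171 + O + \left(6 + O\right)^{2}$ ($S{\left(O \right)} = \left(171 + O\right) + \left(O + 6\right)^{2} = \left(171 + O\right) + \left(6 + O\right)^{2} = 171 + O + \left(6 + O\right)^{2}$)
$K{\left(636 \right)} - S{\left(n{\left(17,-4 \right)} \right)} = \frac{1}{2 \cdot 636} - \left(171 + 17 + \left(6 + 17\right)^{2}\right) = \frac{1}{2} \cdot \frac{1}{636} - \left(171 + 17 + 23^{2}\right) = \frac{1}{1272} - \left(171 + 17 + 529\right) = \frac{1}{1272} - 717 = - \frac{912023}{1272}$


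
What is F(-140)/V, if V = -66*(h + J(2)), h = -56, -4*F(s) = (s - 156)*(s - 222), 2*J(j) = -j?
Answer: -13394/1881 ≈ -7.1207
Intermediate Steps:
J(j) = -j/2 (J(j) = (-j)/2 = -j/2)
F(s) = -(-222 + s)*(-156 + s)/4 (F(s) = -(s - 156)*(s - 222)/4 = -(-156 + s)*(-222 + s)/4 = -(-222 + s)*(-156 + s)/4)
V = 3762 (V = -66*(-56 - ½*2) = -66*(-56 - 1) = -66*(-57) = 3762)
F(-140)/V = (-8658 - ¼*(-140)² + (189/2)*(-140))/3762 = (-8658 - ¼*19600 - 13230)*(1/3762) = (-8658 - 4900 - 13230)*(1/3762) = -26788*1/3762 = -13394/1881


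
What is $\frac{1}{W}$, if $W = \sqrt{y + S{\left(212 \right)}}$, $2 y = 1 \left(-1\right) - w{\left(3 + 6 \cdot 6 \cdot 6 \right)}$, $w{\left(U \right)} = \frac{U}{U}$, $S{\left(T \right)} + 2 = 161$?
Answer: $\frac{\sqrt{158}}{158} \approx 0.079556$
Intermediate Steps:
$S{\left(T \right)} = 159$ ($S{\left(T \right)} = -2 + 161 = 159$)
$w{\left(U \right)} = 1$
$y = -1$ ($y = \frac{1 \left(-1\right) - 1}{2} = \frac{-1 - 1}{2} = \frac{1}{2} \left(-2\right) = -1$)
$W = \sqrt{158}$ ($W = \sqrt{-1 + 159} = \sqrt{158} \approx 12.57$)
$\frac{1}{W} = \frac{1}{\sqrt{158}} = \frac{\sqrt{158}}{158}$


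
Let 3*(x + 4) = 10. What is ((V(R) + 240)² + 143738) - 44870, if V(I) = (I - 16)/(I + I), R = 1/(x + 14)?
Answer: 4204057/36 ≈ 1.1678e+5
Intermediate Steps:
x = -⅔ (x = -4 + (⅓)*10 = -4 + 10/3 = -⅔ ≈ -0.66667)
R = 3/40 (R = 1/(-⅔ + 14) = 1/(40/3) = 3/40 ≈ 0.075000)
V(I) = (-16 + I)/(2*I) (V(I) = (-16 + I)/((2*I)) = (-16 + I)*(1/(2*I)) = (-16 + I)/(2*I))
((V(R) + 240)² + 143738) - 44870 = (((-16 + 3/40)/(2*(3/40)) + 240)² + 143738) - 44870 = (((½)*(40/3)*(-637/40) + 240)² + 143738) - 44870 = ((-637/6 + 240)² + 143738) - 44870 = ((803/6)² + 143738) - 44870 = (644809/36 + 143738) - 44870 = 5819377/36 - 44870 = 4204057/36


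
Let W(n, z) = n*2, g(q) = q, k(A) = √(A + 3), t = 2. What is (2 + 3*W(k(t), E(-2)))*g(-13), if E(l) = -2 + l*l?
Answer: -26 - 78*√5 ≈ -200.41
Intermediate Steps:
E(l) = -2 + l²
k(A) = √(3 + A)
W(n, z) = 2*n
(2 + 3*W(k(t), E(-2)))*g(-13) = (2 + 3*(2*√(3 + 2)))*(-13) = (2 + 3*(2*√5))*(-13) = (2 + 6*√5)*(-13) = -26 - 78*√5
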